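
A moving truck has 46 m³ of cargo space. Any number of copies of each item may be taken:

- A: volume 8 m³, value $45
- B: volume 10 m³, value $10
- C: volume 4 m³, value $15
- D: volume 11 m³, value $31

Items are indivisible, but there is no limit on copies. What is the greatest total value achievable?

Best value-per-unit is A at 45/8; filling with it alone gives 5×45 = 225.
Optimal mix: 5×A + 1×C → volume 44, value 240.

$240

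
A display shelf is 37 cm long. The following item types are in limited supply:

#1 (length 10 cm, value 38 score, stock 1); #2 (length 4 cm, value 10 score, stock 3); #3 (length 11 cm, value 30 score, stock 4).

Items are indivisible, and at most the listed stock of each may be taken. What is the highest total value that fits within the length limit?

Top feasible selections:
- 1×#1 + 1×#2 + 2×#3: length 36, value 108
- 1×#2 + 3×#3: length 37, value 100
- 1×#1 + 2×#3: length 32, value 98
- 1×#1 + 3×#2 + 1×#3: length 33, value 98
Best: 108 score.

108 score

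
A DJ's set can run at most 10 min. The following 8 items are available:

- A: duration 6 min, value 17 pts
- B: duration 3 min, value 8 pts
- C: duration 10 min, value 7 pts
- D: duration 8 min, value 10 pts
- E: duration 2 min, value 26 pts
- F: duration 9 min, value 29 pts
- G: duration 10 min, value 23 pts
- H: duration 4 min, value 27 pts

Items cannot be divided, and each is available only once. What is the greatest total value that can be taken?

This is a 0/1 knapsack; check combinations near the capacity.
- B+E+H: duration 3+2+4=9, value 8+26+27=61
- E+H: duration 2+4=6, value 26+27=53
- A+H: duration 6+4=10, value 17+27=44
- A+E: duration 6+2=8, value 17+26=43
Best: 61 pts.

61 pts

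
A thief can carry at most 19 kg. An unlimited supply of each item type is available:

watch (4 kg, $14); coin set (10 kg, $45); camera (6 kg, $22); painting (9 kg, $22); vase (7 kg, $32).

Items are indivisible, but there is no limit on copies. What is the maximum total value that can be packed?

$78

Best value-per-unit is vase at 32/7; filling with it alone gives 2×32 = 64.
Optimal mix: 1×watch + 2×vase → weight 18, value 78.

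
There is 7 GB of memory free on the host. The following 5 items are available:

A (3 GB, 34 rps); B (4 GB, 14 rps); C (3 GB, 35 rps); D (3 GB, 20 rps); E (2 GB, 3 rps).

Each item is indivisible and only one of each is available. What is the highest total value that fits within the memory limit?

Check high-value combinations within 7 GB:
- A+C: memory 3+3=6, value 34+35=69
- C+D: memory 3+3=6, value 35+20=55
- A+D: memory 3+3=6, value 34+20=54
Best: 69 rps.

69 rps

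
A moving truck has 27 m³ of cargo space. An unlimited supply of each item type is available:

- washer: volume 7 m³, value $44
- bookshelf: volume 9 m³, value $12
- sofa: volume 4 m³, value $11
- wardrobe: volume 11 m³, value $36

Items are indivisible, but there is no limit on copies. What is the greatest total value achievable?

Best value-per-unit is washer at 44/7; filling with it alone gives 3×44 = 132.
Optimal mix: 3×washer + 1×sofa → volume 25, value 143.

$143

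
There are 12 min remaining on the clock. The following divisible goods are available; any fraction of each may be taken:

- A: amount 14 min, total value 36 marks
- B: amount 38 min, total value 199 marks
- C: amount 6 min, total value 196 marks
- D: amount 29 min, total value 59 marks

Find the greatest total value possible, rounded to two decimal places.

Take in order of value per unit:
- C (196/6 per unit): all 6 → value 196, running total 196.00
- B (199/38 per unit): 6 of 38 → value 6×199/38 = 31.4211, running total 227.42
Total 227.42.

227.42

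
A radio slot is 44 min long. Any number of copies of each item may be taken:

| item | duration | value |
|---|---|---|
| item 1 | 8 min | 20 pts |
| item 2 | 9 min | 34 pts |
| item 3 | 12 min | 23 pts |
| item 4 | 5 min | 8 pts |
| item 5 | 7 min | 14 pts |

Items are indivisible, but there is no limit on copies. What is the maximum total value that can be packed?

156 pts

Best value-per-unit is item 2 at 34/9; filling with it alone gives 4×34 = 136.
Optimal mix: 1×item 1 + 4×item 2 → duration 44, value 156.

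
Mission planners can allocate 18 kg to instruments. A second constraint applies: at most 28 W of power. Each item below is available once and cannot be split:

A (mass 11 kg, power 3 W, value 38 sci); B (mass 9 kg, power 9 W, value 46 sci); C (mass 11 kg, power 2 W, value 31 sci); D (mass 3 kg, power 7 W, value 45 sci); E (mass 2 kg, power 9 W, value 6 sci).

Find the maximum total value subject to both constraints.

Feasible sets respecting both limits:
- B+D+E: mass 14, power 25, value 97
- B+D: mass 12, power 16, value 91
- A+D+E: mass 16, power 19, value 89
- A+D: mass 14, power 10, value 83
Best: 97 sci.

97 sci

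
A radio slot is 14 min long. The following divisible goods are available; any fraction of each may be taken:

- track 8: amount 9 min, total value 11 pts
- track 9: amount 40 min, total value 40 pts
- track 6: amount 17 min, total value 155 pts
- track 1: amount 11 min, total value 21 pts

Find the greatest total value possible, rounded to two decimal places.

Take in order of value per unit:
- track 6 (155/17 per unit): 14 of 17 → value 14×155/17 = 127.6471, running total 127.65
Total 127.65.

127.65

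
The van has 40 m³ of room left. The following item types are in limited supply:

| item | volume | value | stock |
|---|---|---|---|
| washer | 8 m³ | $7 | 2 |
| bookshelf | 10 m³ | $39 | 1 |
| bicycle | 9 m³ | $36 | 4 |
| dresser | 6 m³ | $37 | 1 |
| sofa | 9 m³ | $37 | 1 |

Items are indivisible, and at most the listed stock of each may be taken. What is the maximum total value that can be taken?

Best selections within volume 40 and stock limits:
- 1×bookshelf + 1×bicycle + 1×dresser + 1×sofa: volume 34, value 149
- 1×bookshelf + 2×bicycle + 1×dresser: volume 34, value 148
Best: $149.

$149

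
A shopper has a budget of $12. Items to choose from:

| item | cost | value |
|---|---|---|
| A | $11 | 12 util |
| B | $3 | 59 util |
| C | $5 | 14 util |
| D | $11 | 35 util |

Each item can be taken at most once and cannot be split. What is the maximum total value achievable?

73 util

Check high-value combinations within $12:
- B+C: cost 3+5=8, value 59+14=73
- B: cost 3, value 59
- D: cost 11, value 35
- C: cost 5, value 14
Best: 73 util.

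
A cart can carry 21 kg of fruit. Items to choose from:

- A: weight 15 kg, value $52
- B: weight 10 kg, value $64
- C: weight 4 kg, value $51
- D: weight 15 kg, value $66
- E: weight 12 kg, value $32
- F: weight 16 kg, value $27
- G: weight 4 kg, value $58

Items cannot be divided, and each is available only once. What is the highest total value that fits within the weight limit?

$173

Check high-value combinations within 21 kg:
- B+C+G: weight 10+4+4=18, value 64+51+58=173
- C+E+G: weight 4+12+4=20, value 51+32+58=141
- D+G: weight 15+4=19, value 66+58=124
- B+G: weight 10+4=14, value 64+58=122
- C+D: weight 4+15=19, value 51+66=117
Best: $173.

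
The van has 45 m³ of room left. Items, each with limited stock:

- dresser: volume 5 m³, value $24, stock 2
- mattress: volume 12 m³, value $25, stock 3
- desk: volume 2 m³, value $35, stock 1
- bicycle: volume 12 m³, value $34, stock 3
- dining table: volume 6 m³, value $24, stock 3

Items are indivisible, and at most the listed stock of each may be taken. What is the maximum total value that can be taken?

Best selections within volume 45 and stock limits:
- 2×dresser + 1×desk + 1×bicycle + 3×dining table: volume 42, value 189
- 2×dresser + 1×mattress + 1×desk + 3×dining table: volume 42, value 180
Best: $189.

$189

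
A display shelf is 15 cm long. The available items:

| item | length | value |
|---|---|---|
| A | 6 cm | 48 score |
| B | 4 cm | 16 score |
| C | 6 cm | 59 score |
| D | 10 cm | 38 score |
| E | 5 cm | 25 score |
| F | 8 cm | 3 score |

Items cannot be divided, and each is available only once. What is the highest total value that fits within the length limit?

Check high-value combinations within 15 cm:
- A+C: length 6+6=12, value 48+59=107
- B+C+E: length 4+6+5=15, value 16+59+25=100
- A+B+E: length 6+4+5=15, value 48+16+25=89
- C+E: length 6+5=11, value 59+25=84
Best: 107 score.

107 score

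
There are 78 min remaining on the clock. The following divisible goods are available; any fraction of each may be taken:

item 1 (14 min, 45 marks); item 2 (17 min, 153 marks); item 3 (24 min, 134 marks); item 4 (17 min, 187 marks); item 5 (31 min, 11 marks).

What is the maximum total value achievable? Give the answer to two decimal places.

521.13

Take in order of value per unit:
- item 4 (187/17 per unit): all 17 → value 187, running total 187.00
- item 2 (153/17 per unit): all 17 → value 153, running total 340.00
- item 3 (134/24 per unit): all 24 → value 134, running total 474.00
- item 1 (45/14 per unit): all 14 → value 45, running total 519.00
- item 5 (11/31 per unit): 6 of 31 → value 6×11/31 = 2.1290, running total 521.13
Total 521.13.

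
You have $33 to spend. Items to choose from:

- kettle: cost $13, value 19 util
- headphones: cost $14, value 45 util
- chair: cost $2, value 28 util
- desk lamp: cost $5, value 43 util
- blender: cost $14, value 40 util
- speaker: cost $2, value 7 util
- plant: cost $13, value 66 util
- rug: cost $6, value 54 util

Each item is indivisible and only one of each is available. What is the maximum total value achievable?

This is a 0/1 knapsack; check combinations near the capacity.
- chair+desk lamp+speaker+plant+rug: cost 2+5+2+13+6=28, value 28+43+7+66+54=198
- chair+desk lamp+plant+rug: cost 2+5+13+6=26, value 28+43+66+54=191
- headphones+chair+desk lamp+speaker+rug: cost 14+2+5+2+6=29, value 45+28+43+7+54=177
- chair+desk lamp+blender+speaker+rug: cost 2+5+14+2+6=29, value 28+43+40+7+54=172
Best: 198 util.

198 util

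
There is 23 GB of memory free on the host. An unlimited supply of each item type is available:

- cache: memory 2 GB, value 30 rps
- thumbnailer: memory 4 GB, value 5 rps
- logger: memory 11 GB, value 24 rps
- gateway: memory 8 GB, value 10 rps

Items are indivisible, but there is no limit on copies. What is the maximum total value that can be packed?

330 rps

Best value-per-unit is cache at 30/2, and filling with it alone uses memory 11×2=22. No mix of the others beats 11×30 = 330.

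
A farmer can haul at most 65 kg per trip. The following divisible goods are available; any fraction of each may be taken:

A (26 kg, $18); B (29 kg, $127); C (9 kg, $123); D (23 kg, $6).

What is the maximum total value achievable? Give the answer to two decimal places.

Take in order of value per unit:
- C (123/9 per unit): all 9 → value 123, running total 123.00
- B (127/29 per unit): all 29 → value 127, running total 250.00
- A (18/26 per unit): all 26 → value 18, running total 268.00
- D (6/23 per unit): 1 of 23 → value 1×6/23 = 0.2609, running total 268.26
Total 268.26.

268.26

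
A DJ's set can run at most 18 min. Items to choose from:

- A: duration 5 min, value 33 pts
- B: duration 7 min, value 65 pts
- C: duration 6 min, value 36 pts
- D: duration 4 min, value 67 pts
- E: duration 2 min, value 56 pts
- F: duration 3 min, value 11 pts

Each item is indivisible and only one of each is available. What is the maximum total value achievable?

Check high-value combinations within 18 min:
- A+B+D+E: duration 5+7+4+2=18, value 33+65+67+56=221
- B+D+E+F: duration 7+4+2+3=16, value 65+67+56+11=199
- A+C+D+E: duration 5+6+4+2=17, value 33+36+67+56=192
- B+D+E: duration 7+4+2=13, value 65+67+56=188
- C+D+E+F: duration 6+4+2+3=15, value 36+67+56+11=170
Best: 221 pts.

221 pts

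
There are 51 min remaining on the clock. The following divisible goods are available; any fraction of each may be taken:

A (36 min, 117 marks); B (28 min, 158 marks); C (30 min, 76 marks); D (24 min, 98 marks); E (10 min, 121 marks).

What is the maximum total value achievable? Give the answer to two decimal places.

332.08

Take in order of value per unit:
- E (121/10 per unit): all 10 → value 121, running total 121.00
- B (158/28 per unit): all 28 → value 158, running total 279.00
- D (98/24 per unit): 13 of 24 → value 13×98/24 = 53.0833, running total 332.08
Total 332.08.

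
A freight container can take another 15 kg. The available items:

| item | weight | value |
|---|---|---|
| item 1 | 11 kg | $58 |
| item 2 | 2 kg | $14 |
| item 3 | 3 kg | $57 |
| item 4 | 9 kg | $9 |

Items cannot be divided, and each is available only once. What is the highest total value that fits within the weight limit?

Check high-value combinations within 15 kg:
- item 1+item 3: weight 11+3=14, value 58+57=115
- item 2+item 3+item 4: weight 2+3+9=14, value 14+57+9=80
- item 1+item 2: weight 11+2=13, value 58+14=72
Best: $115.

$115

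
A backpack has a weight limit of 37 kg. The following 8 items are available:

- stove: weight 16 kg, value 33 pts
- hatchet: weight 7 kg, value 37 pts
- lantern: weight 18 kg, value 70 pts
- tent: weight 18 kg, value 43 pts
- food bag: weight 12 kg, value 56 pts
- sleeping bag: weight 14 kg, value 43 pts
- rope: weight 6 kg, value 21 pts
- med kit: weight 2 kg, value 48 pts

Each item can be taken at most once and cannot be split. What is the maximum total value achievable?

Check high-value combinations within 37 kg:
- hatchet+food bag+sleeping bag+med kit: weight 7+12+14+2=35, value 37+56+43+48=184
- hatchet+lantern+rope+med kit: weight 7+18+6+2=33, value 37+70+21+48=176
- lantern+food bag+med kit: weight 18+12+2=32, value 70+56+48=174
- stove+hatchet+food bag+med kit: weight 16+7+12+2=37, value 33+37+56+48=174
- food bag+sleeping bag+rope+med kit: weight 12+14+6+2=34, value 56+43+21+48=168
Best: 184 pts.

184 pts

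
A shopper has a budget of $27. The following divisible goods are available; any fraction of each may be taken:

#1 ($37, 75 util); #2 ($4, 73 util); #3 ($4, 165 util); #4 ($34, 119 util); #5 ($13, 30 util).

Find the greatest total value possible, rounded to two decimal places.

Take in order of value per unit:
- #3 (165/4 per unit): all 4 → value 165, running total 165.00
- #2 (73/4 per unit): all 4 → value 73, running total 238.00
- #4 (119/34 per unit): 19 of 34 → value 19×119/34 = 66.5000, running total 304.50
Total 304.50.

304.50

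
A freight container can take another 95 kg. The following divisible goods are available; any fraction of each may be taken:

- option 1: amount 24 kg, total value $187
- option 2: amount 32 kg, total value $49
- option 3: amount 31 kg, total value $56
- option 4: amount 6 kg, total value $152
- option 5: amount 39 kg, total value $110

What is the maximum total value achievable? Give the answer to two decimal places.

495.97

Take in order of value per unit:
- option 4 (152/6 per unit): all 6 → value 152, running total 152.00
- option 1 (187/24 per unit): all 24 → value 187, running total 339.00
- option 5 (110/39 per unit): all 39 → value 110, running total 449.00
- option 3 (56/31 per unit): 26 of 31 → value 26×56/31 = 46.9677, running total 495.97
Total 495.97.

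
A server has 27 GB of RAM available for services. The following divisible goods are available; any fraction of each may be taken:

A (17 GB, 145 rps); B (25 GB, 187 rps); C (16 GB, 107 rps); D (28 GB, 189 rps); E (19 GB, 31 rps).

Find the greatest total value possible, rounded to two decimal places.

Take in order of value per unit:
- A (145/17 per unit): all 17 → value 145, running total 145.00
- B (187/25 per unit): 10 of 25 → value 10×187/25 = 74.8000, running total 219.80
Total 219.80.

219.80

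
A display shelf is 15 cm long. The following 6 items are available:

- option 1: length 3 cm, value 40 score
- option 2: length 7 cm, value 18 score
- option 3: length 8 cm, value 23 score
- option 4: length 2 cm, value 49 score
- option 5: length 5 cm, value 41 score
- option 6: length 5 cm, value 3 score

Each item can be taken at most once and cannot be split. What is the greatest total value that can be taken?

Check high-value combinations within 15 cm:
- option 1+option 4+option 5+option 6: length 3+2+5+5=15, value 40+49+41+3=133
- option 1+option 4+option 5: length 3+2+5=10, value 40+49+41=130
- option 3+option 4+option 5: length 8+2+5=15, value 23+49+41=113
- option 1+option 3+option 4: length 3+8+2=13, value 40+23+49=112
- option 2+option 4+option 5: length 7+2+5=14, value 18+49+41=108
Best: 133 score.

133 score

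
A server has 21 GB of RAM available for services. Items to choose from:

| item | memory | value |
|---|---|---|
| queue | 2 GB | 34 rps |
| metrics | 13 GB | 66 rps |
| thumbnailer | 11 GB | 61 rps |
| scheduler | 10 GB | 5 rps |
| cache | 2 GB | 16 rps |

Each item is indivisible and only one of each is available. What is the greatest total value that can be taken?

Check high-value combinations within 21 GB:
- queue+metrics+cache: memory 2+13+2=17, value 34+66+16=116
- queue+thumbnailer+cache: memory 2+11+2=15, value 34+61+16=111
- queue+metrics: memory 2+13=15, value 34+66=100
- queue+thumbnailer: memory 2+11=13, value 34+61=95
- metrics+cache: memory 13+2=15, value 66+16=82
Best: 116 rps.

116 rps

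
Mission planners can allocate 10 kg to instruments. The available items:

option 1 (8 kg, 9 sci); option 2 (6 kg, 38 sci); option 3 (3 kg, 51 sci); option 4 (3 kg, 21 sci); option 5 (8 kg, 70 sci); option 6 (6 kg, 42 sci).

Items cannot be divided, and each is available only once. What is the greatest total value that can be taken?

93 sci

Check high-value combinations within 10 kg:
- option 3+option 6: mass 3+6=9, value 51+42=93
- option 2+option 3: mass 6+3=9, value 38+51=89
- option 3+option 4: mass 3+3=6, value 51+21=72
Best: 93 sci.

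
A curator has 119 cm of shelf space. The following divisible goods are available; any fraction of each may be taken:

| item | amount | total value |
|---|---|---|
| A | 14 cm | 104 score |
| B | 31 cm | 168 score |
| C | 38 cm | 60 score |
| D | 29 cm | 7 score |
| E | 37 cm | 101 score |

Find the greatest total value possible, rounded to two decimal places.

431.42

Take in order of value per unit:
- A (104/14 per unit): all 14 → value 104, running total 104.00
- B (168/31 per unit): all 31 → value 168, running total 272.00
- E (101/37 per unit): all 37 → value 101, running total 373.00
- C (60/38 per unit): 37 of 38 → value 37×60/38 = 58.4211, running total 431.42
Total 431.42.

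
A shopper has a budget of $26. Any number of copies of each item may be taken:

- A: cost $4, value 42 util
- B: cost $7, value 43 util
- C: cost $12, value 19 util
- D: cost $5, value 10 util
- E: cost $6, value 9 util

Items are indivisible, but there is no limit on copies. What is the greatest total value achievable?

252 util

Best value-per-unit is A at 42/4, and filling with it alone uses cost 6×4=24. No mix of the others beats 6×42 = 252.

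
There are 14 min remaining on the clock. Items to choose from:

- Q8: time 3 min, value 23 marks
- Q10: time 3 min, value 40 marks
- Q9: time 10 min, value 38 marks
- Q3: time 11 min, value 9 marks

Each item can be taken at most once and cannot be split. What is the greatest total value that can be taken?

Check high-value combinations within 14 min:
- Q10+Q9: time 3+10=13, value 40+38=78
- Q8+Q10: time 3+3=6, value 23+40=63
- Q8+Q9: time 3+10=13, value 23+38=61
Best: 78 marks.

78 marks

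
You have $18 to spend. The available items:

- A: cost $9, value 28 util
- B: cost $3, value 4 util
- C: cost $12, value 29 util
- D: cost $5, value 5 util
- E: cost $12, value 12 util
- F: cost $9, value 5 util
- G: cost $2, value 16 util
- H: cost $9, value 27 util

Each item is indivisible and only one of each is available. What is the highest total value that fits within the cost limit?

Check high-value combinations within $18:
- A+H: cost 9+9=18, value 28+27=55
- A+D+G: cost 9+5+2=16, value 28+5+16=49
- B+C+G: cost 3+12+2=17, value 4+29+16=49
- A+B+G: cost 9+3+2=14, value 28+4+16=48
Best: 55 util.

55 util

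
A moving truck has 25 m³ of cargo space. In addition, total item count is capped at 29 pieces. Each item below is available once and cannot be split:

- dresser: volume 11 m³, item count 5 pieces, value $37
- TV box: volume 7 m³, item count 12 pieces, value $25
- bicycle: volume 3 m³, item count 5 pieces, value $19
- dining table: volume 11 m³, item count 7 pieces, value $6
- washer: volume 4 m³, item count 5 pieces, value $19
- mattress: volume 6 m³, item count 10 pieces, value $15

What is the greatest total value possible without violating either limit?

$100

Feasible sets respecting both limits:
- dresser+TV box+bicycle+washer: volume 25, item count 27, value 100
- dresser+bicycle+washer+mattress: volume 24, item count 25, value 90
- dresser+TV box+bicycle: volume 21, item count 22, value 81
- dresser+TV box+washer: volume 22, item count 22, value 81
Best: $100.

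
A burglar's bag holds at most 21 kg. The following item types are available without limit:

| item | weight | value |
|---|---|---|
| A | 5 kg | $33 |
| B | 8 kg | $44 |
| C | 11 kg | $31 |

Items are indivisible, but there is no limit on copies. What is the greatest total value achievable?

$132

Best value-per-unit is A at 33/5, and filling with it alone uses weight 4×5=20. No mix of the others beats 4×33 = 132.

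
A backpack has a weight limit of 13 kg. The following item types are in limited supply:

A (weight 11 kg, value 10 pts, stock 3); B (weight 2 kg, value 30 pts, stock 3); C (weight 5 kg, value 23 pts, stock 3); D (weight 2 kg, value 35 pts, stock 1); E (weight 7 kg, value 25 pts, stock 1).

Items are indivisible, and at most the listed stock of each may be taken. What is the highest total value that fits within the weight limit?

Best selections within weight 13 and stock limits:
- 3×B + 1×C + 1×D: weight 13, value 148
- 3×B + 1×D: weight 8, value 125
- 2×B + 1×D + 1×E: weight 13, value 120
Best: 148 pts.

148 pts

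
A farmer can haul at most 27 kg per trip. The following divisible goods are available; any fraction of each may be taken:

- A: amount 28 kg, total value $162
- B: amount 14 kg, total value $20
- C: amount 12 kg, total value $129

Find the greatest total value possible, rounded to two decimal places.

215.79

Take in order of value per unit:
- C (129/12 per unit): all 12 → value 129, running total 129.00
- A (162/28 per unit): 15 of 28 → value 15×162/28 = 86.7857, running total 215.79
Total 215.79.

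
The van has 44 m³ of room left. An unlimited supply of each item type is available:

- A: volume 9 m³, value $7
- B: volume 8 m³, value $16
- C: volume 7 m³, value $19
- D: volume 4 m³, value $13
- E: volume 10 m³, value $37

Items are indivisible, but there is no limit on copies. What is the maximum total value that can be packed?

Best value-per-unit is E at 37/10; filling with it alone gives 4×37 = 148.
Optimal mix: 1×D + 4×E → volume 44, value 161.

$161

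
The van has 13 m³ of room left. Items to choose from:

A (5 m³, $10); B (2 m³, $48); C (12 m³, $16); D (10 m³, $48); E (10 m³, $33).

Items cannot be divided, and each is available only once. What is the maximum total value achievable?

Check high-value combinations within 13 m³:
- B+D: volume 2+10=12, value 48+48=96
- B+E: volume 2+10=12, value 48+33=81
- A+B: volume 5+2=7, value 10+48=58
- B: volume 2, value 48
Best: $96.

$96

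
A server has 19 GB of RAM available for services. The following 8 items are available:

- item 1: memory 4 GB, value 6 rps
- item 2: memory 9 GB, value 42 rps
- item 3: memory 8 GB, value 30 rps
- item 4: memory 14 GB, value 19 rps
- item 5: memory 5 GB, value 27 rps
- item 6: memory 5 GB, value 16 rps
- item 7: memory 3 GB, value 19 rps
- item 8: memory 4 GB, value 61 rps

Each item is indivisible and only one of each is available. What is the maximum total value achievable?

130 rps

This is a 0/1 knapsack; check combinations near the capacity.
- item 2+item 5+item 8: memory 9+5+4=18, value 42+27+61=130
- item 5+item 6+item 7+item 8: memory 5+5+3+4=17, value 27+16+19+61=123
- item 2+item 7+item 8: memory 9+3+4=16, value 42+19+61=122
- item 2+item 6+item 8: memory 9+5+4=18, value 42+16+61=119
- item 3+item 5+item 8: memory 8+5+4=17, value 30+27+61=118
Best: 130 rps.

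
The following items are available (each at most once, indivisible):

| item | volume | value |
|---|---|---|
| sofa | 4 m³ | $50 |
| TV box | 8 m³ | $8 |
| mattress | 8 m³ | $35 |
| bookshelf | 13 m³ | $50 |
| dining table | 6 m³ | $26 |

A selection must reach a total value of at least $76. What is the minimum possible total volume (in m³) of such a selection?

10

Subsets with value ≥ 76, sorted by total volume:
- sofa+dining table: volume 10, value 76
- sofa+mattress: volume 12, value 85
- sofa+bookshelf: volume 17, value 100
- sofa+mattress+dining table: volume 18, value 111
Minimum volume: 10 m³.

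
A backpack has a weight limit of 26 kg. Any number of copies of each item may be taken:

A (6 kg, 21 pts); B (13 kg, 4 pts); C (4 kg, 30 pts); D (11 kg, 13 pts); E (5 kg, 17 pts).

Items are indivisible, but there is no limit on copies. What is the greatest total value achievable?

Best value-per-unit is C at 30/4, and filling with it alone uses weight 6×4=24. No mix of the others beats 6×30 = 180.

180 pts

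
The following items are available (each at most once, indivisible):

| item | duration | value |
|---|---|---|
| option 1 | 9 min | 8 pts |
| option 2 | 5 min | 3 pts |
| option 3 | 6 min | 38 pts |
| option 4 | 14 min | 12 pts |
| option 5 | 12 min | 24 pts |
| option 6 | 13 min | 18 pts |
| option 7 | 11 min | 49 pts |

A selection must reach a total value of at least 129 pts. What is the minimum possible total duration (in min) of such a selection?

42

Subsets with value ≥ 129, sorted by total duration:
- option 3+option 5+option 6+option 7: duration 42, value 129
- option 2+option 3+option 5+option 6+option 7: duration 47, value 132
- option 1+option 3+option 5+option 6+option 7: duration 51, value 137
Minimum duration: 42 min.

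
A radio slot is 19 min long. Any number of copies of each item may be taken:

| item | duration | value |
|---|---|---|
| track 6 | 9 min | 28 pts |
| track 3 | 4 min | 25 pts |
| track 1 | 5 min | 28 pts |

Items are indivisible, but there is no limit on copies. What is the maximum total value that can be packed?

Best value-per-unit is track 3 at 25/4; filling with it alone gives 4×25 = 100.
Optimal mix: 1×track 3 + 3×track 1 → duration 19, value 109.

109 pts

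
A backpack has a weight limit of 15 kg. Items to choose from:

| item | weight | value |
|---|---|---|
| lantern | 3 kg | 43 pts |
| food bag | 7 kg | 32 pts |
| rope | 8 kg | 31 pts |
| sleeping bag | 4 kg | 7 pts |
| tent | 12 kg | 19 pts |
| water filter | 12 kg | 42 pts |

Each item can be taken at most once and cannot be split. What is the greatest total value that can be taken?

This is a 0/1 knapsack; check combinations near the capacity.
- lantern+water filter: weight 3+12=15, value 43+42=85
- lantern+food bag+sleeping bag: weight 3+7+4=14, value 43+32+7=82
- lantern+rope+sleeping bag: weight 3+8+4=15, value 43+31+7=81
Best: 85 pts.

85 pts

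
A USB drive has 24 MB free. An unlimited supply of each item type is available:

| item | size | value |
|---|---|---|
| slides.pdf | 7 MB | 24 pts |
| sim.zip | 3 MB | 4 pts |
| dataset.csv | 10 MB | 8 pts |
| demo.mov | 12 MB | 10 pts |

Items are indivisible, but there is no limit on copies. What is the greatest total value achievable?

Best value-per-unit is slides.pdf at 24/7; filling with it alone gives 3×24 = 72.
Optimal mix: 3×slides.pdf + 1×sim.zip → size 24, value 76.

76 pts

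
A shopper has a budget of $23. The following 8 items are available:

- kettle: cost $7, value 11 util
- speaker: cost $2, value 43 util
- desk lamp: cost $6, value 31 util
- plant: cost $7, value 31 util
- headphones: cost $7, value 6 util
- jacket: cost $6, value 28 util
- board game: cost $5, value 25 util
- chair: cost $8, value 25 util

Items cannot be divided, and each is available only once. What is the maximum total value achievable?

133 util

Check high-value combinations within $23:
- speaker+desk lamp+plant+jacket: cost 2+6+7+6=21, value 43+31+31+28=133
- speaker+desk lamp+plant+board game: cost 2+6+7+5=20, value 43+31+31+25=130
- speaker+desk lamp+plant+chair: cost 2+6+7+8=23, value 43+31+31+25=130
- speaker+desk lamp+jacket+board game: cost 2+6+6+5=19, value 43+31+28+25=127
Best: 133 util.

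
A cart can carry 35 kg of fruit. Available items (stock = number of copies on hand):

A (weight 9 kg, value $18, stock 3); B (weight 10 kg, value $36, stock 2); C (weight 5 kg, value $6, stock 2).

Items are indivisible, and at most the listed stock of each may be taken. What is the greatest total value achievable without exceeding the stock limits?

Top feasible selections:
- 1×A + 2×B + 1×C: weight 34, value 96
- 1×A + 2×B: weight 29, value 90
- 2×B + 2×C: weight 30, value 84
- 2×B + 1×C: weight 25, value 78
Best: $96.

$96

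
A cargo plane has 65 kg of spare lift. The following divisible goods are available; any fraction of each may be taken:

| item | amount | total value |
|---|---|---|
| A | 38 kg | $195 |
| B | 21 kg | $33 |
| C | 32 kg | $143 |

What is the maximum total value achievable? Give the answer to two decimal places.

315.66

Take in order of value per unit:
- A (195/38 per unit): all 38 → value 195, running total 195.00
- C (143/32 per unit): 27 of 32 → value 27×143/32 = 120.6563, running total 315.66
Total 315.66.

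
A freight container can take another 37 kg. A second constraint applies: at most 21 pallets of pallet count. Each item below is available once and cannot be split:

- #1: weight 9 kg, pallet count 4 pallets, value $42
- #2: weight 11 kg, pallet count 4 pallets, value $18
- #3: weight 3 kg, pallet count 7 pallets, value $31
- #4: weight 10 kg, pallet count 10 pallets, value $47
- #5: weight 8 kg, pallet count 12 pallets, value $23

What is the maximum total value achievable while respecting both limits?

Feasible sets respecting both limits:
- #1+#3+#4: weight 22, pallet count 21, value 120
- #1+#2+#4: weight 30, pallet count 18, value 107
- #2+#3+#4: weight 24, pallet count 21, value 96
Best: $120.

$120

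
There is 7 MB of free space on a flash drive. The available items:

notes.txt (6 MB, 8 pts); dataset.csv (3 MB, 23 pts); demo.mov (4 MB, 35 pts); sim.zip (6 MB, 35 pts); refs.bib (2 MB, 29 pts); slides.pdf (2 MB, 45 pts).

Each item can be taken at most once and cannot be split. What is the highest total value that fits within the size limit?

Check high-value combinations within 7 MB:
- dataset.csv+refs.bib+slides.pdf: size 3+2+2=7, value 23+29+45=97
- demo.mov+slides.pdf: size 4+2=6, value 35+45=80
- refs.bib+slides.pdf: size 2+2=4, value 29+45=74
- dataset.csv+slides.pdf: size 3+2=5, value 23+45=68
Best: 97 pts.

97 pts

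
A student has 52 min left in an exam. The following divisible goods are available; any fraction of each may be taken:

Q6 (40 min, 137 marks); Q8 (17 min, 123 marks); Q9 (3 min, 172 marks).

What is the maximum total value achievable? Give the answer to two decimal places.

Take in order of value per unit:
- Q9 (172/3 per unit): all 3 → value 172, running total 172.00
- Q8 (123/17 per unit): all 17 → value 123, running total 295.00
- Q6 (137/40 per unit): 32 of 40 → value 32×137/40 = 109.6000, running total 404.60
Total 404.60.

404.60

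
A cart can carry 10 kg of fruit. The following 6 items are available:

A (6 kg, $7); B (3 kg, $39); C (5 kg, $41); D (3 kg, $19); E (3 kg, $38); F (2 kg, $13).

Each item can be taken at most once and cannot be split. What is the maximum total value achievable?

This is a 0/1 knapsack; check combinations near the capacity.
- B+D+E: weight 3+3+3=9, value 39+19+38=96
- B+C+F: weight 3+5+2=10, value 39+41+13=93
- C+E+F: weight 5+3+2=10, value 41+38+13=92
Best: $96.

$96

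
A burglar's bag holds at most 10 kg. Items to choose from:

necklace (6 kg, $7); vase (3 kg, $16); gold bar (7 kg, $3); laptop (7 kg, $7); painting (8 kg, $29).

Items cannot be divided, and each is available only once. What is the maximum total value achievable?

$29

Check high-value combinations within 10 kg:
- painting: weight 8, value 29
- necklace+vase: weight 6+3=9, value 7+16=23
- vase+laptop: weight 3+7=10, value 16+7=23
- vase+gold bar: weight 3+7=10, value 16+3=19
Best: $29.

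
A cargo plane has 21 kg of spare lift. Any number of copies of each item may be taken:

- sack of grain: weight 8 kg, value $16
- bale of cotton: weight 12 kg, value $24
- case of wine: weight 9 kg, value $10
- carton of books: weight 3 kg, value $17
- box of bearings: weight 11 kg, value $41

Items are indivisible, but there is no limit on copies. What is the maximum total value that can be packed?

Best value-per-unit is carton of books at 17/3, and filling with it alone uses weight 7×3=21. No mix of the others beats 7×17 = 119.

$119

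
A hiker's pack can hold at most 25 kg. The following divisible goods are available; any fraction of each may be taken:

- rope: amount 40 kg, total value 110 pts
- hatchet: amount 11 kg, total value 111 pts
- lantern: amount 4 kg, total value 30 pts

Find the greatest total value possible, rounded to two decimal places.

168.50

Take in order of value per unit:
- hatchet (111/11 per unit): all 11 → value 111, running total 111.00
- lantern (30/4 per unit): all 4 → value 30, running total 141.00
- rope (110/40 per unit): 10 of 40 → value 10×110/40 = 27.5000, running total 168.50
Total 168.50.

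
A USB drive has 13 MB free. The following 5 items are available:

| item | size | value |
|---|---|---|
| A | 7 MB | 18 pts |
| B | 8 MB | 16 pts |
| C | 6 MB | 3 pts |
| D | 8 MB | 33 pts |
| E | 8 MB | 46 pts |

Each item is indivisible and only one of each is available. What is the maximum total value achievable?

Check high-value combinations within 13 MB:
- E: size 8, value 46
- D: size 8, value 33
- A+C: size 7+6=13, value 18+3=21
- A: size 7, value 18
Best: 46 pts.

46 pts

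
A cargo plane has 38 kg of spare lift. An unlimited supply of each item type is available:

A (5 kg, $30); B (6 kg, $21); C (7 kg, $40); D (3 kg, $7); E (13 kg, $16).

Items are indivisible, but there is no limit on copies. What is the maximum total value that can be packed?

Best value-per-unit is A at 30/5; filling with it alone gives 7×30 = 210.
Optimal mix: 6×A + 1×C → weight 37, value 220.

$220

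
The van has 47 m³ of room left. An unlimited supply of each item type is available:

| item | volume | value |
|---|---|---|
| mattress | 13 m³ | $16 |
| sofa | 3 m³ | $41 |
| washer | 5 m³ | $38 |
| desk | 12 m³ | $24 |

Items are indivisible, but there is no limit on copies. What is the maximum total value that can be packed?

Best value-per-unit is sofa at 41/3, and filling with it alone uses volume 15×3=45. No mix of the others beats 15×41 = 615.

$615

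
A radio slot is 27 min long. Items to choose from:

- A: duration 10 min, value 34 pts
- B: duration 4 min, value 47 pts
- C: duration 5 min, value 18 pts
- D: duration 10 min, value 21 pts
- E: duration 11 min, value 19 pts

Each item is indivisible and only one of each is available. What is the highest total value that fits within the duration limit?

102 pts

This is a 0/1 knapsack; check combinations near the capacity.
- A+B+D: duration 10+4+10=24, value 34+47+21=102
- A+B+E: duration 10+4+11=25, value 34+47+19=100
- A+B+C: duration 10+4+5=19, value 34+47+18=99
Best: 102 pts.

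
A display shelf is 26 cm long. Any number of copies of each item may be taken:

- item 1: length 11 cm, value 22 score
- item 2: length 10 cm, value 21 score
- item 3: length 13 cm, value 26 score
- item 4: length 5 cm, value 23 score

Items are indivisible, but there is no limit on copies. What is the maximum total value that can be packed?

115 score

Best value-per-unit is item 4 at 23/5, and filling with it alone uses length 5×5=25. No mix of the others beats 5×23 = 115.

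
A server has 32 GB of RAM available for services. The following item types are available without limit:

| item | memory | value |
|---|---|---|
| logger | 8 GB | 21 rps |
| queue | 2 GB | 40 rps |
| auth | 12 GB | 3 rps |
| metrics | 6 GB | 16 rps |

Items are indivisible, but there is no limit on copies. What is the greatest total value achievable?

640 rps

Best value-per-unit is queue at 40/2, and filling with it alone uses memory 16×2=32. No mix of the others beats 16×40 = 640.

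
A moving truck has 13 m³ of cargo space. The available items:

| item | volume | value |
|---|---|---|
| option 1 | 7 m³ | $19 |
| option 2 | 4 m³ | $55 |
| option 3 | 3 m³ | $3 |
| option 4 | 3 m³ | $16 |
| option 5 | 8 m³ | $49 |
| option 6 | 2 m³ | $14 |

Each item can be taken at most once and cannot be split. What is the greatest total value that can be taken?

This is a 0/1 knapsack; check combinations near the capacity.
- option 2+option 5: volume 4+8=12, value 55+49=104
- option 2+option 3+option 4+option 6: volume 4+3+3+2=12, value 55+3+16+14=88
- option 1+option 2+option 6: volume 7+4+2=13, value 19+55+14=88
- option 2+option 4+option 6: volume 4+3+2=9, value 55+16+14=85
Best: $104.

$104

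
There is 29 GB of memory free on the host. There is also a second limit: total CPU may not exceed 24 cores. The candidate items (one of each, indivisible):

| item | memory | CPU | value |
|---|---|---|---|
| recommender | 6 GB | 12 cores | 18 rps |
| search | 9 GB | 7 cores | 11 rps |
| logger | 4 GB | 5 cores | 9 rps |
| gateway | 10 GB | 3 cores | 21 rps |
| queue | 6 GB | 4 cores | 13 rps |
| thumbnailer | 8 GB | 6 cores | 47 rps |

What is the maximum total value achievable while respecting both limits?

90 rps

Feasible sets respecting both limits:
- logger+gateway+queue+thumbnailer: memory 28, CPU 18, value 90
- recommender+gateway+thumbnailer: memory 24, CPU 21, value 86
- gateway+queue+thumbnailer: memory 24, CPU 13, value 81
Best: 90 rps.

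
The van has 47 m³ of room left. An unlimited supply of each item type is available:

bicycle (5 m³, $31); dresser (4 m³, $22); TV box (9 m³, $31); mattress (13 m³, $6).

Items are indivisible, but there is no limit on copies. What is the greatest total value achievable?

Best value-per-unit is bicycle at 31/5; filling with it alone gives 9×31 = 279.
Optimal mix: 7×bicycle + 3×dresser → volume 47, value 283.

$283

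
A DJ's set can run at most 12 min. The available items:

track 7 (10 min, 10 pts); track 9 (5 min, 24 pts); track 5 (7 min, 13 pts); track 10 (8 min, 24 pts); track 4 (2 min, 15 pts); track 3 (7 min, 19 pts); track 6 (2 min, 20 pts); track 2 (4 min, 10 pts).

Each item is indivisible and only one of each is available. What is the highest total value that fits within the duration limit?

Check high-value combinations within 12 min:
- track 9+track 4+track 6: duration 5+2+2=9, value 24+15+20=59
- track 10+track 4+track 6: duration 8+2+2=12, value 24+15+20=59
- track 4+track 3+track 6: duration 2+7+2=11, value 15+19+20=54
- track 9+track 6+track 2: duration 5+2+4=11, value 24+20+10=54
- track 9+track 4+track 2: duration 5+2+4=11, value 24+15+10=49
Best: 59 pts.

59 pts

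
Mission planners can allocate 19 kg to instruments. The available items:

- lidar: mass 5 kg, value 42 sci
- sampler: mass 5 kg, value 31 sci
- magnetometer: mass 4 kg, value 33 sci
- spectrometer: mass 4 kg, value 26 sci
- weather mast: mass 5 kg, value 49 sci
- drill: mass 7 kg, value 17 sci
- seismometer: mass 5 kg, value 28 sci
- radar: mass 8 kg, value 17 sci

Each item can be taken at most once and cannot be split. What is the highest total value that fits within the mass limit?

Check high-value combinations within 19 kg:
- lidar+sampler+magnetometer+weather mast: mass 5+5+4+5=19, value 42+31+33+49=155
- lidar+magnetometer+weather mast+seismometer: mass 5+4+5+5=19, value 42+33+49+28=152
- lidar+magnetometer+spectrometer+weather mast: mass 5+4+4+5=18, value 42+33+26+49=150
- lidar+sampler+spectrometer+weather mast: mass 5+5+4+5=19, value 42+31+26+49=148
- lidar+spectrometer+weather mast+seismometer: mass 5+4+5+5=19, value 42+26+49+28=145
Best: 155 sci.

155 sci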